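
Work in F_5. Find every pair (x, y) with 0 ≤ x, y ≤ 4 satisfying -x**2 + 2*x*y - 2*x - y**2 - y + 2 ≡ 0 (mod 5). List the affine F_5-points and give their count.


Affine F_5-points: {(0, 1), (0, 3), (2, 4), (4, 3), (4, 4)}; count = 5.

For each of the 25 pairs (x, y) ∈ F_5², evaluate f(x, y) mod 5. Record the zeros.
  x = 0: [0↦2, 1↦0, 2↦1, 3↦0, 4↦2]  zeros at y ∈ {1, 3}
  x = 1: [0↦4, 1↦4, 2↦2, 3↦3, 4↦2]  zeros at y ∈ ∅
  x = 2: [0↦4, 1↦1, 2↦1, 3↦4, 4↦0]  zeros at y ∈ {4}
  x = 3: [0↦2, 1↦1, 2↦3, 3↦3, 4↦1]  zeros at y ∈ ∅
  x = 4: [0↦3, 1↦4, 2↦3, 3↦0, 4↦0]  zeros at y ∈ {3, 4}
Collecting zeros: affine points = {(0, 1), (0, 3), (2, 4), (4, 3), (4, 4)}.
Total count |C(F_5)_aff| = 5.


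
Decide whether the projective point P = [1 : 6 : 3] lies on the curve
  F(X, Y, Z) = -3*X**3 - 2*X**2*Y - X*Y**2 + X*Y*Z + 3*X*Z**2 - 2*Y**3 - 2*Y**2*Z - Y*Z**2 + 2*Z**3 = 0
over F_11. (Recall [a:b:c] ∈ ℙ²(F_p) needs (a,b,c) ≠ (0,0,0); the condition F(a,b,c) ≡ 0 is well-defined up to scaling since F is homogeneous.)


F(1,6,3) ≡ 6 (mod 11); P is NOT on the curve.

Evaluate F(1, 6, 3) term-by-term (mod 11).
  -3*X**3 ↦ -3·1·1·1 = -3
  -2*X**2*Y ↦ -2·1·6·1 = -12
  -X*Y**2 ↦ -1·1·36·1 = -36
  X*Y*Z ↦ 1·1·6·3 = 18
  3*X*Z**2 ↦ 3·1·1·9 = 27
  -2*Y**3 ↦ -2·1·216·1 = -432
  -2*Y**2*Z ↦ -2·1·36·3 = -216
  -Y*Z**2 ↦ -1·1·6·9 = -54
  2*Z**3 ↦ 2·1·1·27 = 54
Sum: F(1, 6, 3) = (-3) + (-12) + (-36) + (18) + (27) + (-432) + (-216) + (-54) + (54) = -654.
Reducing mod 11: -654 ≡ 6 (mod 11).
Since F(a, b, c) ≡ 6 ≠ 0 (mod 11), P does NOT lie on the curve.


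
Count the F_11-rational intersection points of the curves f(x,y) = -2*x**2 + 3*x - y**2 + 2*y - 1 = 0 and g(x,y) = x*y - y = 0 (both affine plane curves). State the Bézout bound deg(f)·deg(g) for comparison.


Common zeros: {(1, 0), (1, 2), (6, 0)}; count = 3; Bézout bound = 4.

deg(f) = 2, deg(g) = 2, so Bézout bound = 4.
Scan x ∈ F_11. For each x, list the y ∈ F_11 with f(x, y) ≡ 0 and those with g(x, y) ≡ 0 (mod 11); the common zeros in that column are the intersection.
  x = 0: f ≡ 0 at y ∈ {1}; g ≡ 0 at y ∈ {0}; common: ∅.
  x = 1: f ≡ 0 at y ∈ {0, 2}; g ≡ 0 at y ∈ {0, 1, 2, 3, 4, 5, 6, 7, 8, 9, 10}; common: {0, 2}.
  x = 2: f ≡ 0 at y ∈ {4, 9}; g ≡ 0 at y ∈ {0}; common: ∅.
  x = 3: f ≡ 0 at y ∈ ∅; g ≡ 0 at y ∈ {0}; common: ∅.
  x = 4: f ≡ 0 at y ∈ ∅; g ≡ 0 at y ∈ {0}; common: ∅.
  x = 5: f ≡ 0 at y ∈ {4, 9}; g ≡ 0 at y ∈ {0}; common: ∅.
  x = 6: f ≡ 0 at y ∈ {0, 2}; g ≡ 0 at y ∈ {0}; common: {0}.
  x = 7: f ≡ 0 at y ∈ {1}; g ≡ 0 at y ∈ {0}; common: ∅.
  x = 8: f ≡ 0 at y ∈ ∅; g ≡ 0 at y ∈ {0}; common: ∅.
  x = 9: f ≡ 0 at y ∈ ∅; g ≡ 0 at y ∈ {0}; common: ∅.
  x = 10: f ≡ 0 at y ∈ ∅; g ≡ 0 at y ∈ {0}; common: ∅.
Collecting: common zeros = {(1, 0), (1, 2), (6, 0)}, so the count is 3.
Comparison with the Bézout bound: 3 ≤ 4 = deg(f)·deg(g), as expected for curves with no common component (the affine F_11-count falls short of the bound because intersections may lie at infinity, over extension fields, or carry multiplicity).


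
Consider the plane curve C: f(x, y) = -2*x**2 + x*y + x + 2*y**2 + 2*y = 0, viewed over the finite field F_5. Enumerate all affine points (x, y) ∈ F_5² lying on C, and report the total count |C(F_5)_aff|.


Affine F_5-points: {(0, 0), (0, 4), (2, 1), (2, 2), (3, 0), (4, 1)}; count = 6.

For each of the 25 pairs (x, y) ∈ F_5², evaluate f(x, y) mod 5. Record the zeros.
  x = 0: [0↦0, 1↦4, 2↦2, 3↦4, 4↦0]  zeros at y ∈ {0, 4}
  x = 1: [0↦4, 1↦4, 2↦3, 3↦1, 4↦3]  zeros at y ∈ ∅
  x = 2: [0↦4, 1↦0, 2↦0, 3↦4, 4↦2]  zeros at y ∈ {1, 2}
  x = 3: [0↦0, 1↦2, 2↦3, 3↦3, 4↦2]  zeros at y ∈ {0}
  x = 4: [0↦2, 1↦0, 2↦2, 3↦3, 4↦3]  zeros at y ∈ {1}
Collecting zeros: affine points = {(0, 0), (0, 4), (2, 1), (2, 2), (3, 0), (4, 1)}.
Total count |C(F_5)_aff| = 6.


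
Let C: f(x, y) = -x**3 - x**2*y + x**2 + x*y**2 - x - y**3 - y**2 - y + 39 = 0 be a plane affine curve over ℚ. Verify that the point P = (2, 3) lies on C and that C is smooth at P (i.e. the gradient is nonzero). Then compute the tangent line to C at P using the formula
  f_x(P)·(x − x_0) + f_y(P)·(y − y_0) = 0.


Tangent line at P: -12*x - 26*y + 102 = 0.

Step 1: f(2, 3) = 0, so P lies on C.
Step 2: partial derivatives
  f_x(x, y) = -3*x**2 - 2*x*y + 2*x + y**2 - 1, f_y(x, y) = -x**2 + 2*x*y - 3*y**2 - 2*y - 1.
  f_x(P) = -12, f_y(P) = -26 (gradient nonzero, so P is smooth).
Step 3: tangent line at P: -12·(x − 2) + -26·(y − 3) = 0.
Expanding: -12*x - 26*y + 102 = 0.


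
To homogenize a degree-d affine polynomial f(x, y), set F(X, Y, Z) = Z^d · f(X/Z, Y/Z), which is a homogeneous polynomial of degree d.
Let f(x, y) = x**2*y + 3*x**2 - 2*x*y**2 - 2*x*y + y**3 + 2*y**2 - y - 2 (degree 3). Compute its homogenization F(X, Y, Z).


F(X, Y, Z) = X**2*Y + 3*X**2*Z - 2*X*Y**2 - 2*X*Y*Z + Y**3 + 2*Y**2*Z - Y*Z**2 - 2*Z**3

deg(f) = 3.
Substitute x = X/Z, y = Y/Z into f, then multiply by Z^3.
  monomial 1·x^2·y^1 ↦ 1·X^2·Y^1·Z^0.
  monomial 3·x^2·y^0 ↦ 3·X^2·Y^0·Z^1.
  monomial -2·x^1·y^2 ↦ -2·X^1·Y^2·Z^0.
  monomial -2·x^1·y^1 ↦ -2·X^1·Y^1·Z^1.
  monomial 1·x^0·y^3 ↦ 1·X^0·Y^3·Z^0.
  monomial 2·x^0·y^2 ↦ 2·X^0·Y^2·Z^1.
  monomial -1·x^0·y^1 ↦ -1·X^0·Y^1·Z^2.
  monomial -2·x^0·y^0 ↦ -2·X^0·Y^0·Z^3.
Collecting: F(X, Y, Z) = X**2*Y + 3*X**2*Z - 2*X*Y**2 - 2*X*Y*Z + Y**3 + 2*Y**2*Z - Y*Z**2 - 2*Z**3.


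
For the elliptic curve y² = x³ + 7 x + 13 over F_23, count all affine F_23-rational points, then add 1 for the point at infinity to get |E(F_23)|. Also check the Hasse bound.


Affine points = {(0, 6), (0, 17), (2, 9), (2, 14), (4, 6), (4, 17), (5, 9), (5, 14), (6, 8), (6, 15), (8, 11), (8, 12), (9, 0), (10, 5), (10, 18), (11, 8), (11, 15), (12, 10), (12, 13), (13, 1), (13, 22), (14, 7), (14, 16), (16, 9), (16, 14), (17, 10), (17, 13), (19, 6), (19, 17)}; affine count = 29; |E(F_23)| = 30.

Discriminant check: Δ ∝ 4a³ + 27b² = 4·7³ + 27·13² = 4·343 + 27·169 ≡ 1 (mod 23). Nonzero ⇒ E is nonsingular.
For each x ∈ F_23, compute rhs = x³ + 7·x + 13 mod 23, then count y ∈ F_23 with y² ≡ rhs.
  x = 0: rhs = 13, matching y values: 6, 17 (2 points).
  x = 1: rhs = 21, matching y values: none (0 points).
  x = 2: rhs = 12, matching y values: 9, 14 (2 points).
  x = 3: rhs = 15, matching y values: none (0 points).
  x = 4: rhs = 13, matching y values: 6, 17 (2 points).
  x = 5: rhs = 12, matching y values: 9, 14 (2 points).
  x = 6: rhs = 18, matching y values: 8, 15 (2 points).
  x = 7: rhs = 14, matching y values: none (0 points).
  x = 8: rhs = 6, matching y values: 11, 12 (2 points).
  x = 9: rhs = 0, matching y values: 0 (1 points).
  x = 10: rhs = 2, matching y values: 5, 18 (2 points).
  x = 11: rhs = 18, matching y values: 8, 15 (2 points).
  x = 12: rhs = 8, matching y values: 10, 13 (2 points).
  x = 13: rhs = 1, matching y values: 1, 22 (2 points).
  x = 14: rhs = 3, matching y values: 7, 16 (2 points).
  x = 15: rhs = 20, matching y values: none (0 points).
  x = 16: rhs = 12, matching y values: 9, 14 (2 points).
  x = 17: rhs = 8, matching y values: 10, 13 (2 points).
  x = 18: rhs = 14, matching y values: none (0 points).
  x = 19: rhs = 13, matching y values: 6, 17 (2 points).
  x = 20: rhs = 11, matching y values: none (0 points).
  x = 21: rhs = 14, matching y values: none (0 points).
  x = 22: rhs = 5, matching y values: none (0 points).
Total affine count: 29.
Full point count |E(F_23)| = 29 + 1 = 30.
Hasse bound: |30 − (23+1)| = |6| = 6 ≤ 2√23 ≈ 9.5917 ✓.


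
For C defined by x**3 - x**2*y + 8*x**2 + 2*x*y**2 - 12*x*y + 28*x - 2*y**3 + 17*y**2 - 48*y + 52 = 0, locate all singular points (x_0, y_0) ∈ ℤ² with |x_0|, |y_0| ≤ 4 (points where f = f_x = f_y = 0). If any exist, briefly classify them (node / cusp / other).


Singular points: {(-2, 2)}; classification: cusp.

Compute partial derivatives:
  f_x = 3*x**2 - 2*x*y + 16*x + 2*y**2 - 12*y + 28.
  f_y = -x**2 + 4*x*y - 12*x - 6*y**2 + 34*y - 48.
Scan x_0 ∈ {−4, ..., 4}. For each x_0, f_y(x_0, y) is a polynomial in y; find its integer roots y ∈ {−4, ..., 4}, then test f_x and f at those candidates.
  x = -4: f_y(-4, y) = -6*y**2 + 18*y - 16; no integer root y with |y| ≤ 4.
  x = -3: f_y(-3, y) = -6*y**2 + 22*y - 21; no integer root y with |y| ≤ 4.
  x = -2: f_y(-2, y) = -6*y**2 + 26*y - 28; vanishes at y ∈ {2}. (-2, 2): f_x = 0, f = 0 — SINGULAR.
  x = -1: f_y(-1, y) = -6*y**2 + 30*y - 37; no integer root y with |y| ≤ 4.
  x = 0: f_y(0, y) = -6*y**2 + 34*y - 48; vanishes at y ∈ {3}. (0, 3): f_x = 10 ≠ 0.
  x = 1: f_y(1, y) = -6*y**2 + 38*y - 61; no integer root y with |y| ≤ 4.
  x = 2: f_y(2, y) = -6*y**2 + 42*y - 76; no integer root y with |y| ≤ 4.
  x = 3: f_y(3, y) = -6*y**2 + 46*y - 93; no integer root y with |y| ≤ 4.
  x = 4: f_y(4, y) = -6*y**2 + 50*y - 112; no integer root y with |y| ≤ 4.
Only singular point on the grid: (-2, 2).
Classify: substitute x = -2 + u, y = 2 + v and expand: f = u**3 - u**2*v + 2*u*v**2 - 2*v**3 + v**2.
No constant or linear terms (consistent with a singular point). Quadratic part: v**2. Cubic part: u**3 - u**2*v + 2*u*v**2 - 2*v**3.
The quadratic part v**2 is a perfect square, so there is a single (double) tangent line v = 0, i.e. y = 2. Restricting the cubic part to that line (v = 0) leaves u**3 ≠ 0, so f is not divisible by v and the branch is v² ≈ -u**3 to lowest order — this is a cusp.
Classification: cusp.


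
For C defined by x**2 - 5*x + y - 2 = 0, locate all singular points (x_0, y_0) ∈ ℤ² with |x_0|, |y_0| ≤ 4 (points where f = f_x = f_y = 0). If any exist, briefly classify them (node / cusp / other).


No singular points in the scanned grid; C is smooth there.

Compute partial derivatives:
  f_x = 2*x - 5.
  f_y = 1.
f_y = 1 is a nonzero constant, so f_y never vanishes: no point (x, y) can satisfy f = f_x = f_y = 0. In particular no (x, y) ∈ {−4, ..., 4}² is singular; the curve is smooth.


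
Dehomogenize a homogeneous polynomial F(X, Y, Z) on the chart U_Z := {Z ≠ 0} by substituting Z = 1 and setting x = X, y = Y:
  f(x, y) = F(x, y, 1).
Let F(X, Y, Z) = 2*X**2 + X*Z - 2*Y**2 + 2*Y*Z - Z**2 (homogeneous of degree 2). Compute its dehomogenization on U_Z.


f(x, y) = 2*x**2 + x - 2*y**2 + 2*y - 1

On U_Z we set Z = 1. Each monomial c·X^i·Y^j·Z^k in F becomes c·x^i·y^j·1^k = c·x^i·y^j.
Substituting Z = 1: F(X, Y, 1) = 2*x**2 + x - 2*y**2 + 2*y - 1.
Note: deg(f) ≤ deg(F) = 2; strict inequality happens when F is divisible by Z (lost terms).


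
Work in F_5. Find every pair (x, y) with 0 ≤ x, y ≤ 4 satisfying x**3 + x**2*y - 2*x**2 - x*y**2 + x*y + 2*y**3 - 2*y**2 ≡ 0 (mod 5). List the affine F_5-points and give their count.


Affine F_5-points: {(0, 0), (0, 1), (1, 1), (2, 0), (3, 4)}; count = 5.

For each of the 25 pairs (x, y) ∈ F_5², evaluate f(x, y) mod 5. Record the zeros.
  x = 0: [0↦0, 1↦0, 2↦3, 3↦1, 4↦1]  zeros at y ∈ {0, 1}
  x = 1: [0↦4, 1↦0, 2↦2, 3↦2, 4↦2]  zeros at y ∈ {1}
  x = 2: [0↦0, 1↦4, 2↦2, 3↦1, 4↦3]  zeros at y ∈ {0}
  x = 3: [0↦4, 1↦3, 2↦4, 3↦4, 4↦0]  zeros at y ∈ {4}
  x = 4: [0↦2, 1↦3, 2↦4, 3↦2, 4↦4]  zeros at y ∈ ∅
Collecting zeros: affine points = {(0, 0), (0, 1), (1, 1), (2, 0), (3, 4)}.
Total count |C(F_5)_aff| = 5.


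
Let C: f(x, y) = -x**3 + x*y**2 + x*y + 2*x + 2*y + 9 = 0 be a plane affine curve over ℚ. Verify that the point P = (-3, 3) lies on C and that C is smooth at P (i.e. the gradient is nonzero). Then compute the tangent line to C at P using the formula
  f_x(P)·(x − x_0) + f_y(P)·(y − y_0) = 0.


Tangent line at P: -13*x - 19*y + 18 = 0.

Step 1: f(-3, 3) = 0, so P lies on C.
Step 2: partial derivatives
  f_x(x, y) = -3*x**2 + y**2 + y + 2, f_y(x, y) = 2*x*y + x + 2.
  f_x(P) = -13, f_y(P) = -19 (gradient nonzero, so P is smooth).
Step 3: tangent line at P: -13·(x − -3) + -19·(y − 3) = 0.
Expanding: -13*x - 19*y + 18 = 0.


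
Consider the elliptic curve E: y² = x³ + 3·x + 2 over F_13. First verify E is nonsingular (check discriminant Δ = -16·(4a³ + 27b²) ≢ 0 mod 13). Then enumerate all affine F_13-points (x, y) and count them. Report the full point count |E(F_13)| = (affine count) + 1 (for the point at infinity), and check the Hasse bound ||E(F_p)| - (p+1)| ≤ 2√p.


Affine points = {(2, 4), (2, 9), (3, 5), (3, 8), (4, 0), (5, 5), (5, 8), (9, 2), (9, 11), (11, 1), (11, 12)}; affine count = 11; |E(F_13)| = 12.

Discriminant check: Δ ∝ 4a³ + 27b² = 4·3³ + 27·2² = 4·27 + 27·4 ≡ 8 (mod 13). Nonzero ⇒ E is nonsingular.
For each x ∈ F_13, compute rhs = x³ + 3·x + 2 mod 13, then count y ∈ F_13 with y² ≡ rhs.
  x = 0: rhs = 2, matching y values: none (0 points).
  x = 1: rhs = 6, matching y values: none (0 points).
  x = 2: rhs = 3, matching y values: 4, 9 (2 points).
  x = 3: rhs = 12, matching y values: 5, 8 (2 points).
  x = 4: rhs = 0, matching y values: 0 (1 points).
  x = 5: rhs = 12, matching y values: 5, 8 (2 points).
  x = 6: rhs = 2, matching y values: none (0 points).
  x = 7: rhs = 2, matching y values: none (0 points).
  x = 8: rhs = 5, matching y values: none (0 points).
  x = 9: rhs = 4, matching y values: 2, 11 (2 points).
  x = 10: rhs = 5, matching y values: none (0 points).
  x = 11: rhs = 1, matching y values: 1, 12 (2 points).
  x = 12: rhs = 11, matching y values: none (0 points).
Total affine count: 11.
Full point count |E(F_13)| = 11 + 1 = 12.
Hasse bound: |12 − (13+1)| = |-2| = 2 ≤ 2√13 ≈ 7.2111 ✓.


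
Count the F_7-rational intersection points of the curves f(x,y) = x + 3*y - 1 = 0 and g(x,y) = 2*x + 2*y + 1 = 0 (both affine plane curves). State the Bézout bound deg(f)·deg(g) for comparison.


Common zeros: {(4, 6)}; count = 1; Bézout bound = 1.

deg(f) = 1, deg(g) = 1, so Bézout bound = 1.
Scan x ∈ F_7. For each x, list the y ∈ F_7 with f(x, y) ≡ 0 and those with g(x, y) ≡ 0 (mod 7); the common zeros in that column are the intersection.
  x = 0: f ≡ 0 at y ∈ {5}; g ≡ 0 at y ∈ {3}; common: ∅.
  x = 1: f ≡ 0 at y ∈ {0}; g ≡ 0 at y ∈ {2}; common: ∅.
  x = 2: f ≡ 0 at y ∈ {2}; g ≡ 0 at y ∈ {1}; common: ∅.
  x = 3: f ≡ 0 at y ∈ {4}; g ≡ 0 at y ∈ {0}; common: ∅.
  x = 4: f ≡ 0 at y ∈ {6}; g ≡ 0 at y ∈ {6}; common: {6}.
  x = 5: f ≡ 0 at y ∈ {1}; g ≡ 0 at y ∈ {5}; common: ∅.
  x = 6: f ≡ 0 at y ∈ {3}; g ≡ 0 at y ∈ {4}; common: ∅.
Collecting: common zeros = {(4, 6)}, so the count is 1.
Comparison with the Bézout bound: 1 ≤ 1 = deg(f)·deg(g), as expected for curves with no common component (the bound is attained).


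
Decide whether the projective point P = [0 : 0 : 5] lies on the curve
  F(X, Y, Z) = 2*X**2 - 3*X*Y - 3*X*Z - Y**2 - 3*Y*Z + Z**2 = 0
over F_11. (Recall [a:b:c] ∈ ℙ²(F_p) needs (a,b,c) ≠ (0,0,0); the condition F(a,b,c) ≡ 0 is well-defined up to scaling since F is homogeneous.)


F(0,0,5) ≡ 3 (mod 11); P is NOT on the curve.

Evaluate F(0, 0, 5) term-by-term (mod 11).
  2*X**2 ↦ 2·0·1·1 = 0
  -3*X*Y ↦ -3·0·0·1 = 0
  -3*X*Z ↦ -3·0·1·5 = 0
  -Y**2 ↦ -1·1·0·1 = 0
  -3*Y*Z ↦ -3·1·0·5 = 0
  Z**2 ↦ 1·1·1·25 = 25
Sum: F(0, 0, 5) = (0) + (0) + (0) + (0) + (0) + (25) = 25.
Reducing mod 11: 25 ≡ 3 (mod 11).
Since F(a, b, c) ≡ 3 ≠ 0 (mod 11), P does NOT lie on the curve.


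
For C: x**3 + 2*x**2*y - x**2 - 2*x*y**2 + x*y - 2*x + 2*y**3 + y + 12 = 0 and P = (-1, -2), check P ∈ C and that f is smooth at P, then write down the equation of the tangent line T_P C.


Tangent line at P: x + 18*y + 37 = 0.

Step 1: f(-1, -2) = 0, so P lies on C.
Step 2: partial derivatives
  f_x(x, y) = 3*x**2 + 4*x*y - 2*x - 2*y**2 + y - 2, f_y(x, y) = 2*x**2 - 4*x*y + x + 6*y**2 + 1.
  f_x(P) = 1, f_y(P) = 18 (gradient nonzero, so P is smooth).
Step 3: tangent line at P: 1·(x − -1) + 18·(y − -2) = 0.
Expanding: x + 18*y + 37 = 0.


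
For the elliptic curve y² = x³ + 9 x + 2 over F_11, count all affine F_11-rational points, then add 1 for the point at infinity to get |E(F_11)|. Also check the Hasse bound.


Affine points = {(1, 1), (1, 10), (3, 1), (3, 10), (4, 5), (4, 6), (7, 1), (7, 10), (8, 5), (8, 6), (9, 3), (9, 8), (10, 5), (10, 6)}; affine count = 14; |E(F_11)| = 15.

Discriminant check: Δ ∝ 4a³ + 27b² = 4·9³ + 27·2² = 4·729 + 27·4 ≡ 10 (mod 11). Nonzero ⇒ E is nonsingular.
For each x ∈ F_11, compute rhs = x³ + 9·x + 2 mod 11, then count y ∈ F_11 with y² ≡ rhs.
  x = 0: rhs = 2, matching y values: none (0 points).
  x = 1: rhs = 1, matching y values: 1, 10 (2 points).
  x = 2: rhs = 6, matching y values: none (0 points).
  x = 3: rhs = 1, matching y values: 1, 10 (2 points).
  x = 4: rhs = 3, matching y values: 5, 6 (2 points).
  x = 5: rhs = 7, matching y values: none (0 points).
  x = 6: rhs = 8, matching y values: none (0 points).
  x = 7: rhs = 1, matching y values: 1, 10 (2 points).
  x = 8: rhs = 3, matching y values: 5, 6 (2 points).
  x = 9: rhs = 9, matching y values: 3, 8 (2 points).
  x = 10: rhs = 3, matching y values: 5, 6 (2 points).
Total affine count: 14.
Full point count |E(F_11)| = 14 + 1 = 15.
Hasse bound: |15 − (11+1)| = |3| = 3 ≤ 2√11 ≈ 6.6332 ✓.


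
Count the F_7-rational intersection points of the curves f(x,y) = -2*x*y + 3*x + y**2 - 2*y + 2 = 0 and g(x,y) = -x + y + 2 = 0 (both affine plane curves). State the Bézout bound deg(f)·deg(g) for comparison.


Common zeros: ∅; count = 0; Bézout bound = 2.

deg(f) = 2, deg(g) = 1, so Bézout bound = 2.
Scan x ∈ F_7. For each x, list the y ∈ F_7 with f(x, y) ≡ 0 and those with g(x, y) ≡ 0 (mod 7); the common zeros in that column are the intersection.
  x = 0: f ≡ 0 at y ∈ ∅; g ≡ 0 at y ∈ {5}; common: ∅.
  x = 1: f ≡ 0 at y ∈ ∅; g ≡ 0 at y ∈ {6}; common: ∅.
  x = 2: f ≡ 0 at y ∈ {2, 4}; g ≡ 0 at y ∈ {0}; common: ∅.
  x = 3: f ≡ 0 at y ∈ ∅; g ≡ 0 at y ∈ {1}; common: ∅.
  x = 4: f ≡ 0 at y ∈ {0, 3}; g ≡ 0 at y ∈ {2}; common: ∅.
  x = 5: f ≡ 0 at y ∈ ∅; g ≡ 0 at y ∈ {3}; common: ∅.
  x = 6: f ≡ 0 at y ∈ {1, 6}; g ≡ 0 at y ∈ {4}; common: ∅.
Collecting: common zeros = ∅, so the count is 0.
Comparison with the Bézout bound: 0 ≤ 2 = deg(f)·deg(g), as expected for curves with no common component (the affine F_7-count falls short of the bound because intersections may lie at infinity, over extension fields, or carry multiplicity).


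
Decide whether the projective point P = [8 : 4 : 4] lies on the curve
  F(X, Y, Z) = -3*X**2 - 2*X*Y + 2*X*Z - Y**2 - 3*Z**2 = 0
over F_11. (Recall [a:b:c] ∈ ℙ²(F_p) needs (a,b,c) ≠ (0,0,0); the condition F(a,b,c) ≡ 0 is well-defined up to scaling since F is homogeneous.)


F(8,4,4) ≡ 8 (mod 11); P is NOT on the curve.

Evaluate F(8, 4, 4) term-by-term (mod 11).
  -3*X**2 ↦ -3·64·1·1 = -192
  -2*X*Y ↦ -2·8·4·1 = -64
  2*X*Z ↦ 2·8·1·4 = 64
  -Y**2 ↦ -1·1·16·1 = -16
  -3*Z**2 ↦ -3·1·1·16 = -48
Sum: F(8, 4, 4) = (-192) + (-64) + (64) + (-16) + (-48) = -256.
Reducing mod 11: -256 ≡ 8 (mod 11).
Since F(a, b, c) ≡ 8 ≠ 0 (mod 11), P does NOT lie on the curve.


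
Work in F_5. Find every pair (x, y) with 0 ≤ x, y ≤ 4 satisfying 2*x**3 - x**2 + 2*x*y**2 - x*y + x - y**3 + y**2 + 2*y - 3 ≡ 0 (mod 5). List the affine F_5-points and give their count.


Affine F_5-points: {(0, 3), (1, 2), (2, 1), (3, 0), (3, 1), (4, 4)}; count = 6.

For each of the 25 pairs (x, y) ∈ F_5², evaluate f(x, y) mod 5. Record the zeros.
  x = 0: [0↦2, 1↦4, 2↦2, 3↦0, 4↦2]  zeros at y ∈ {3}
  x = 1: [0↦4, 1↦2, 2↦0, 3↦2, 4↦2]  zeros at y ∈ {2}
  x = 2: [0↦1, 1↦0, 2↦3, 3↦4, 4↦2]  zeros at y ∈ {1}
  x = 3: [0↦0, 1↦0, 2↦3, 3↦3, 4↦4]  zeros at y ∈ {0, 1}
  x = 4: [0↦3, 1↦4, 2↦2, 3↦1, 4↦0]  zeros at y ∈ {4}
Collecting zeros: affine points = {(0, 3), (1, 2), (2, 1), (3, 0), (3, 1), (4, 4)}.
Total count |C(F_5)_aff| = 6.


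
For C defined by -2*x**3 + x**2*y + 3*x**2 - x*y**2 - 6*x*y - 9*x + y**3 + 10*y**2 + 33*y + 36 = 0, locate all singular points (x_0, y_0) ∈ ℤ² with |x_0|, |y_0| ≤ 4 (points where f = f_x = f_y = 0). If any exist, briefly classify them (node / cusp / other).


Singular points: {(0, -3)}; classification: cusp.

Compute partial derivatives:
  f_x = -6*x**2 + 2*x*y + 6*x - y**2 - 6*y - 9.
  f_y = x**2 - 2*x*y - 6*x + 3*y**2 + 20*y + 33.
Scan x_0 ∈ {−4, ..., 4}. For each x_0, f_y(x_0, y) is a polynomial in y; find its integer roots y ∈ {−4, ..., 4}, then test f_x and f at those candidates.
  x = -4: f_y(-4, y) = 3*y**2 + 28*y + 73; no integer root y with |y| ≤ 4.
  x = -3: f_y(-3, y) = 3*y**2 + 26*y + 60; no integer root y with |y| ≤ 4.
  x = -2: f_y(-2, y) = 3*y**2 + 24*y + 49; no integer root y with |y| ≤ 4.
  x = -1: f_y(-1, y) = 3*y**2 + 22*y + 40; vanishes at y ∈ {-4}. (-1, -4): f_x = -5 ≠ 0.
  x = 0: f_y(0, y) = 3*y**2 + 20*y + 33; vanishes at y ∈ {-3}. (0, -3): f_x = 0, f = 0 — SINGULAR.
  x = 1: f_y(1, y) = 3*y**2 + 18*y + 28; no integer root y with |y| ≤ 4.
  x = 2: f_y(2, y) = 3*y**2 + 16*y + 25; no integer root y with |y| ≤ 4.
  x = 3: f_y(3, y) = 3*y**2 + 14*y + 24; no integer root y with |y| ≤ 4.
  x = 4: f_y(4, y) = 3*y**2 + 12*y + 25; no integer root y with |y| ≤ 4.
Only singular point on the grid: (0, -3).
Classify: substitute x = 0 + u, y = -3 + v and expand: f = -2*u**3 + u**2*v - u*v**2 + v**3 + v**2.
No constant or linear terms (consistent with a singular point). Quadratic part: v**2. Cubic part: -2*u**3 + u**2*v - u*v**2 + v**3.
The quadratic part v**2 is a perfect square, so there is a single (double) tangent line v = 0, i.e. y = -3. Restricting the cubic part to that line (v = 0) leaves -2*u**3 ≠ 0, so f is not divisible by v and the branch is v² ≈ 2*u**3 to lowest order — this is a cusp.
Classification: cusp.


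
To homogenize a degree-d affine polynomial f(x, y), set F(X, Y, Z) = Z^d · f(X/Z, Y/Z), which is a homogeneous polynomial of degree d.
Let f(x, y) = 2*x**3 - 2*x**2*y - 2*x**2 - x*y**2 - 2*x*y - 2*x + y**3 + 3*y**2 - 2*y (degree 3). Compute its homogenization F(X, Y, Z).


F(X, Y, Z) = 2*X**3 - 2*X**2*Y - 2*X**2*Z - X*Y**2 - 2*X*Y*Z - 2*X*Z**2 + Y**3 + 3*Y**2*Z - 2*Y*Z**2

deg(f) = 3.
Substitute x = X/Z, y = Y/Z into f, then multiply by Z^3.
  monomial 2·x^3·y^0 ↦ 2·X^3·Y^0·Z^0.
  monomial -2·x^2·y^1 ↦ -2·X^2·Y^1·Z^0.
  monomial -2·x^2·y^0 ↦ -2·X^2·Y^0·Z^1.
  monomial -1·x^1·y^2 ↦ -1·X^1·Y^2·Z^0.
  monomial -2·x^1·y^1 ↦ -2·X^1·Y^1·Z^1.
  monomial -2·x^1·y^0 ↦ -2·X^1·Y^0·Z^2.
  monomial 1·x^0·y^3 ↦ 1·X^0·Y^3·Z^0.
  monomial 3·x^0·y^2 ↦ 3·X^0·Y^2·Z^1.
  monomial -2·x^0·y^1 ↦ -2·X^0·Y^1·Z^2.
Collecting: F(X, Y, Z) = 2*X**3 - 2*X**2*Y - 2*X**2*Z - X*Y**2 - 2*X*Y*Z - 2*X*Z**2 + Y**3 + 3*Y**2*Z - 2*Y*Z**2.


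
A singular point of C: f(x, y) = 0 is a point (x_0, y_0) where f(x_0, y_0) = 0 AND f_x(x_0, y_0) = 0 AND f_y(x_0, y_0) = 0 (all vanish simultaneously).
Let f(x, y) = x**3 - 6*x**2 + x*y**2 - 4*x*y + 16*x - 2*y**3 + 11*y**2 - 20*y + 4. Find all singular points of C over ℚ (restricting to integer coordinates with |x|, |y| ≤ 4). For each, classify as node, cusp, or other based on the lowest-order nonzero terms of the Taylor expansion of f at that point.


Singular points: {(2, 2)}; classification: cusp.

Compute partial derivatives:
  f_x = 3*x**2 - 12*x + y**2 - 4*y + 16.
  f_y = 2*x*y - 4*x - 6*y**2 + 22*y - 20.
Scan x_0 ∈ {−4, ..., 4}. For each x_0, f_y(x_0, y) is a polynomial in y; find its integer roots y ∈ {−4, ..., 4}, then test f_x and f at those candidates.
  x = -4: f_y(-4, y) = -6*y**2 + 14*y - 4; vanishes at y ∈ {2}. (-4, 2): f_x = 108 ≠ 0.
  x = -3: f_y(-3, y) = -6*y**2 + 16*y - 8; vanishes at y ∈ {2}. (-3, 2): f_x = 75 ≠ 0.
  x = -2: f_y(-2, y) = -6*y**2 + 18*y - 12; vanishes at y ∈ {1, 2}. (-2, 1): f_x = 49 ≠ 0; (-2, 2): f_x = 48 ≠ 0.
  x = -1: f_y(-1, y) = -6*y**2 + 20*y - 16; vanishes at y ∈ {2}. (-1, 2): f_x = 27 ≠ 0.
  x = 0: f_y(0, y) = -6*y**2 + 22*y - 20; vanishes at y ∈ {2}. (0, 2): f_x = 12 ≠ 0.
  x = 1: f_y(1, y) = -6*y**2 + 24*y - 24; vanishes at y ∈ {2}. (1, 2): f_x = 3 ≠ 0.
  x = 2: f_y(2, y) = -6*y**2 + 26*y - 28; vanishes at y ∈ {2}. (2, 2): f_x = 0, f = 0 — SINGULAR.
  x = 3: f_y(3, y) = -6*y**2 + 28*y - 32; vanishes at y ∈ {2}. (3, 2): f_x = 3 ≠ 0.
  x = 4: f_y(4, y) = -6*y**2 + 30*y - 36; vanishes at y ∈ {2, 3}. (4, 2): f_x = 12 ≠ 0; (4, 3): f_x = 13 ≠ 0.
Only singular point on the grid: (2, 2).
Classify: substitute x = 2 + u, y = 2 + v and expand: f = u**3 + u*v**2 - 2*v**3 + v**2.
No constant or linear terms (consistent with a singular point). Quadratic part: v**2. Cubic part: u**3 + u*v**2 - 2*v**3.
The quadratic part v**2 is a perfect square, so there is a single (double) tangent line v = 0, i.e. y = 2. Restricting the cubic part to that line (v = 0) leaves u**3 ≠ 0, so f is not divisible by v and the branch is v² ≈ -u**3 to lowest order — this is a cusp.
Classification: cusp.


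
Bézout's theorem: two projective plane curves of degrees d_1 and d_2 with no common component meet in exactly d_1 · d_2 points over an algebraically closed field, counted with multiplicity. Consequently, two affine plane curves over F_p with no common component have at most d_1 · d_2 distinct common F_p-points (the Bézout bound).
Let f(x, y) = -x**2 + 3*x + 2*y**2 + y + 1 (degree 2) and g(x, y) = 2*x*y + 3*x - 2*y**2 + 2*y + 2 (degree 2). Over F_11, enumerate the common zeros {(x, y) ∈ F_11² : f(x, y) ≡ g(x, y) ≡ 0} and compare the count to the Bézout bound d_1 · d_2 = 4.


Common zeros: {(4, 1), (4, 4), (10, 4)}; count = 3; Bézout bound = 4.

deg(f) = 2, deg(g) = 2, so Bézout bound = 4.
Scan x ∈ F_11. For each x, list the y ∈ F_11 with f(x, y) ≡ 0 and those with g(x, y) ≡ 0 (mod 11); the common zeros in that column are the intersection.
  x = 0: f ≡ 0 at y ∈ {2, 3}; g ≡ 0 at y ∈ {4, 8}; common: ∅.
  x = 1: f ≡ 0 at y ∈ ∅; g ≡ 0 at y ∈ {4, 9}; common: ∅.
  x = 2: f ≡ 0 at y ∈ ∅; g ≡ 0 at y ∈ {4, 10}; common: ∅.
  x = 3: f ≡ 0 at y ∈ {2, 3}; g ≡ 0 at y ∈ {0, 4}; common: ∅.
  x = 4: f ≡ 0 at y ∈ {1, 4}; g ≡ 0 at y ∈ {1, 4}; common: {1, 4}.
  x = 5: f ≡ 0 at y ∈ ∅; g ≡ 0 at y ∈ {2, 4}; common: ∅.
  x = 6: f ≡ 0 at y ∈ {7, 9}; g ≡ 0 at y ∈ {3, 4}; common: ∅.
  x = 7: f ≡ 0 at y ∈ ∅; g ≡ 0 at y ∈ {4}; common: ∅.
  x = 8: f ≡ 0 at y ∈ {7, 9}; g ≡ 0 at y ∈ {4, 5}; common: ∅.
  x = 9: f ≡ 0 at y ∈ ∅; g ≡ 0 at y ∈ {4, 6}; common: ∅.
  x = 10: f ≡ 0 at y ∈ {1, 4}; g ≡ 0 at y ∈ {4, 7}; common: {4}.
Collecting: common zeros = {(4, 1), (4, 4), (10, 4)}, so the count is 3.
Comparison with the Bézout bound: 3 ≤ 4 = deg(f)·deg(g), as expected for curves with no common component (the affine F_11-count falls short of the bound because intersections may lie at infinity, over extension fields, or carry multiplicity).


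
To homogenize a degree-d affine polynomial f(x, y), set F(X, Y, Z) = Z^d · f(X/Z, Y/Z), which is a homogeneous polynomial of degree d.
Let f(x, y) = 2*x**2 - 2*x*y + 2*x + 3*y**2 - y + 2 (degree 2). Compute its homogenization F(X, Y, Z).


F(X, Y, Z) = 2*X**2 - 2*X*Y + 2*X*Z + 3*Y**2 - Y*Z + 2*Z**2

deg(f) = 2.
Substitute x = X/Z, y = Y/Z into f, then multiply by Z^2.
  monomial 2·x^2·y^0 ↦ 2·X^2·Y^0·Z^0.
  monomial -2·x^1·y^1 ↦ -2·X^1·Y^1·Z^0.
  monomial 2·x^1·y^0 ↦ 2·X^1·Y^0·Z^1.
  monomial 3·x^0·y^2 ↦ 3·X^0·Y^2·Z^0.
  monomial -1·x^0·y^1 ↦ -1·X^0·Y^1·Z^1.
  monomial 2·x^0·y^0 ↦ 2·X^0·Y^0·Z^2.
Collecting: F(X, Y, Z) = 2*X**2 - 2*X*Y + 2*X*Z + 3*Y**2 - Y*Z + 2*Z**2.


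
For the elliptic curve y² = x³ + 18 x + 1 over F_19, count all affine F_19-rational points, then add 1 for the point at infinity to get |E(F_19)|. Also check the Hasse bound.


Affine points = {(0, 1), (0, 18), (1, 1), (1, 18), (2, 8), (2, 11), (3, 5), (3, 14), (4, 2), (4, 17), (5, 8), (5, 11), (8, 7), (8, 12), (12, 8), (12, 11), (13, 0), (15, 6), (15, 13), (18, 1), (18, 18)}; affine count = 21; |E(F_19)| = 22.

Discriminant check: Δ ∝ 4a³ + 27b² = 4·18³ + 27·1² = 4·5832 + 27·1 ≡ 4 (mod 19). Nonzero ⇒ E is nonsingular.
For each x ∈ F_19, compute rhs = x³ + 18·x + 1 mod 19, then count y ∈ F_19 with y² ≡ rhs.
  x = 0: rhs = 1, matching y values: 1, 18 (2 points).
  x = 1: rhs = 1, matching y values: 1, 18 (2 points).
  x = 2: rhs = 7, matching y values: 8, 11 (2 points).
  x = 3: rhs = 6, matching y values: 5, 14 (2 points).
  x = 4: rhs = 4, matching y values: 2, 17 (2 points).
  x = 5: rhs = 7, matching y values: 8, 11 (2 points).
  x = 6: rhs = 2, matching y values: none (0 points).
  x = 7: rhs = 14, matching y values: none (0 points).
  x = 8: rhs = 11, matching y values: 7, 12 (2 points).
  x = 9: rhs = 18, matching y values: none (0 points).
  x = 10: rhs = 3, matching y values: none (0 points).
  x = 11: rhs = 10, matching y values: none (0 points).
  x = 12: rhs = 7, matching y values: 8, 11 (2 points).
  x = 13: rhs = 0, matching y values: 0 (1 points).
  x = 14: rhs = 14, matching y values: none (0 points).
  x = 15: rhs = 17, matching y values: 6, 13 (2 points).
  x = 16: rhs = 15, matching y values: none (0 points).
  x = 17: rhs = 14, matching y values: none (0 points).
  x = 18: rhs = 1, matching y values: 1, 18 (2 points).
Total affine count: 21.
Full point count |E(F_19)| = 21 + 1 = 22.
Hasse bound: |22 − (19+1)| = |2| = 2 ≤ 2√19 ≈ 8.7178 ✓.


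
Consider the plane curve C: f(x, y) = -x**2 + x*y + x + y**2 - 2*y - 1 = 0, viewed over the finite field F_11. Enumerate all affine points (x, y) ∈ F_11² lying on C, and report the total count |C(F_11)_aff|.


Affine F_11-points: {(1, 4), (1, 8), (2, 5), (2, 6), (4, 4), (4, 5), (5, 2), (5, 6), (8, 8), (9, 2)}; count = 10.

For each of the 121 pairs (x, y) ∈ F_11², evaluate f(x, y) mod 11. Record the zeros.
  x = 0: [0↦10, 1↦9, 2↦10, 3↦2, 4↦7, 5↦3, 6↦1, 7↦1, 8↦3, 9↦7, 10↦2]  zeros at y ∈ ∅
  x = 1: [0↦10, 1↦10, 2↦1, 3↦5, 4↦0, 5↦8, 6↦7, 7↦8, 8↦0, 9↦5, 10↦1]  zeros at y ∈ {4, 8}
  x = 2: [0↦8, 1↦9, 2↦1, 3↦6, 4↦2, 5↦0, 6↦0, 7↦2, 8↦6, 9↦1, 10↦9]  zeros at y ∈ {5, 6}
  x = 3: [0↦4, 1↦6, 2↦10, 3↦5, 4↦2, 5↦1, 6↦2, 7↦5, 8↦10, 9↦6, 10↦4]  zeros at y ∈ ∅
  x = 4: [0↦9, 1↦1, 2↦6, 3↦2, 4↦0, 5↦0, 6↦2, 7↦6, 8↦1, 9↦9, 10↦8]  zeros at y ∈ {4, 5}
  x = 5: [0↦1, 1↦5, 2↦0, 3↦8, 4↦7, 5↦8, 6↦0, 7↦5, 8↦1, 9↦10, 10↦10]  zeros at y ∈ {2, 6}
  x = 6: [0↦2, 1↦7, 2↦3, 3↦1, 4↦1, 5↦3, 6↦7, 7↦2, 8↦10, 9↦9, 10↦10]  zeros at y ∈ ∅
  x = 7: [0↦1, 1↦7, 2↦4, 3↦3, 4↦4, 5↦7, 6↦1, 7↦8, 8↦6, 9↦6, 10↦8]  zeros at y ∈ ∅
  x = 8: [0↦9, 1↦5, 2↦3, 3↦3, 4↦5, 5↦9, 6↦4, 7↦1, 8↦0, 9↦1, 10↦4]  zeros at y ∈ {8}
  x = 9: [0↦4, 1↦1, 2↦0, 3↦1, 4↦4, 5↦9, 6↦5, 7↦3, 8↦3, 9↦5, 10↦9]  zeros at y ∈ {2}
  x = 10: [0↦8, 1↦6, 2↦6, 3↦8, 4↦1, 5↦7, 6↦4, 7↦3, 8↦4, 9↦7, 10↦1]  zeros at y ∈ ∅
Collecting zeros: affine points = {(1, 4), (1, 8), (2, 5), (2, 6), (4, 4), (4, 5), (5, 2), (5, 6), (8, 8), (9, 2)}.
Total count |C(F_11)_aff| = 10.


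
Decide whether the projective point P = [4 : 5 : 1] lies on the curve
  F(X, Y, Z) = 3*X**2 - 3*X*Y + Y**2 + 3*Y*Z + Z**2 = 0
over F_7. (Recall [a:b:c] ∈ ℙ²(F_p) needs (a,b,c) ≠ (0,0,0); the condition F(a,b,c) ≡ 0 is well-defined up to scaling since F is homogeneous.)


F(4,5,1) ≡ 1 (mod 7); P is NOT on the curve.

Evaluate F(4, 5, 1) term-by-term (mod 7).
  3*X**2 ↦ 3·16·1·1 = 48
  -3*X*Y ↦ -3·4·5·1 = -60
  Y**2 ↦ 1·1·25·1 = 25
  3*Y*Z ↦ 3·1·5·1 = 15
  Z**2 ↦ 1·1·1·1 = 1
Sum: F(4, 5, 1) = (48) + (-60) + (25) + (15) + (1) = 29.
Reducing mod 7: 29 ≡ 1 (mod 7).
Since F(a, b, c) ≡ 1 ≠ 0 (mod 7), P does NOT lie on the curve.


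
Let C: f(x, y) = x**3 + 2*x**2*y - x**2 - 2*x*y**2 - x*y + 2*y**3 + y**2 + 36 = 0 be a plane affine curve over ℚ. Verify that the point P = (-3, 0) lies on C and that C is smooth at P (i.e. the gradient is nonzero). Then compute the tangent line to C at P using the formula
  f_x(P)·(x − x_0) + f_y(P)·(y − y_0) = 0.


Tangent line at P: 33*x + 21*y + 99 = 0.

Step 1: f(-3, 0) = 0, so P lies on C.
Step 2: partial derivatives
  f_x(x, y) = 3*x**2 + 4*x*y - 2*x - 2*y**2 - y, f_y(x, y) = 2*x**2 - 4*x*y - x + 6*y**2 + 2*y.
  f_x(P) = 33, f_y(P) = 21 (gradient nonzero, so P is smooth).
Step 3: tangent line at P: 33·(x − -3) + 21·(y − 0) = 0.
Expanding: 33*x + 21*y + 99 = 0.


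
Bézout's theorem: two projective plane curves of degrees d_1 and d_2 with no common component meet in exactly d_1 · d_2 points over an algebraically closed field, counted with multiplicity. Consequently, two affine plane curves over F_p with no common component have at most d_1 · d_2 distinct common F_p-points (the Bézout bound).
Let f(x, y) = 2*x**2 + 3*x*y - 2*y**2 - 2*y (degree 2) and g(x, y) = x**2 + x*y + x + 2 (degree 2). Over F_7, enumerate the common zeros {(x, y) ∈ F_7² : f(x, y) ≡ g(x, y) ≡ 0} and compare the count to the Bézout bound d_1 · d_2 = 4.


Common zeros: ∅; count = 0; Bézout bound = 4.

deg(f) = 2, deg(g) = 2, so Bézout bound = 4.
Scan x ∈ F_7. For each x, list the y ∈ F_7 with f(x, y) ≡ 0 and those with g(x, y) ≡ 0 (mod 7); the common zeros in that column are the intersection.
  x = 0: f ≡ 0 at y ∈ {0, 6}; g ≡ 0 at y ∈ ∅; common: ∅.
  x = 1: f ≡ 0 at y ∈ ∅; g ≡ 0 at y ∈ {3}; common: ∅.
  x = 2: f ≡ 0 at y ∈ ∅; g ≡ 0 at y ∈ {3}; common: ∅.
  x = 3: f ≡ 0 at y ∈ {3, 4}; g ≡ 0 at y ∈ {0}; common: ∅.
  x = 4: f ≡ 0 at y ∈ ∅; g ≡ 0 at y ∈ {5}; common: ∅.
  x = 5: f ≡ 0 at y ∈ {4, 6}; g ≡ 0 at y ∈ {2}; common: ∅.
  x = 6: f ≡ 0 at y ∈ ∅; g ≡ 0 at y ∈ {2}; common: ∅.
Collecting: common zeros = ∅, so the count is 0.
Comparison with the Bézout bound: 0 ≤ 4 = deg(f)·deg(g), as expected for curves with no common component (the affine F_7-count falls short of the bound because intersections may lie at infinity, over extension fields, or carry multiplicity).


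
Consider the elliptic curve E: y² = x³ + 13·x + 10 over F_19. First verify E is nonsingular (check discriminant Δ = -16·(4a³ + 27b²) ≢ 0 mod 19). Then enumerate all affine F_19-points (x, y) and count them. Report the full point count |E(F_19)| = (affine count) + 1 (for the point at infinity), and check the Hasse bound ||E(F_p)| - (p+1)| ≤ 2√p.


Affine points = {(1, 9), (1, 10), (2, 5), (2, 14), (3, 0), (6, 0), (7, 8), (7, 11), (9, 1), (9, 18), (10, 0), (13, 1), (13, 18), (16, 1), (16, 18)}; affine count = 15; |E(F_19)| = 16.

Discriminant check: Δ ∝ 4a³ + 27b² = 4·13³ + 27·10² = 4·2197 + 27·100 ≡ 12 (mod 19). Nonzero ⇒ E is nonsingular.
For each x ∈ F_19, compute rhs = x³ + 13·x + 10 mod 19, then count y ∈ F_19 with y² ≡ rhs.
  x = 0: rhs = 10, matching y values: none (0 points).
  x = 1: rhs = 5, matching y values: 9, 10 (2 points).
  x = 2: rhs = 6, matching y values: 5, 14 (2 points).
  x = 3: rhs = 0, matching y values: 0 (1 points).
  x = 4: rhs = 12, matching y values: none (0 points).
  x = 5: rhs = 10, matching y values: none (0 points).
  x = 6: rhs = 0, matching y values: 0 (1 points).
  x = 7: rhs = 7, matching y values: 8, 11 (2 points).
  x = 8: rhs = 18, matching y values: none (0 points).
  x = 9: rhs = 1, matching y values: 1, 18 (2 points).
  x = 10: rhs = 0, matching y values: 0 (1 points).
  x = 11: rhs = 2, matching y values: none (0 points).
  x = 12: rhs = 13, matching y values: none (0 points).
  x = 13: rhs = 1, matching y values: 1, 18 (2 points).
  x = 14: rhs = 10, matching y values: none (0 points).
  x = 15: rhs = 8, matching y values: none (0 points).
  x = 16: rhs = 1, matching y values: 1, 18 (2 points).
  x = 17: rhs = 14, matching y values: none (0 points).
  x = 18: rhs = 15, matching y values: none (0 points).
Total affine count: 15.
Full point count |E(F_19)| = 15 + 1 = 16.
Hasse bound: |16 − (19+1)| = |-4| = 4 ≤ 2√19 ≈ 8.7178 ✓.


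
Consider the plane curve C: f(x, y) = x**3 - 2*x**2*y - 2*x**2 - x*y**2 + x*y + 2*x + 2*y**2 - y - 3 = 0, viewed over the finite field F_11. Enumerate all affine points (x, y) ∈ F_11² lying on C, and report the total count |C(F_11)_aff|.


Affine F_11-points: {(0, 7), (0, 10), (1, 6), (1, 7), (2, 8), (4, 6), (4, 7), (5, 1), (5, 2), (9, 5), (9, 6)}; count = 11.

For each of the 121 pairs (x, y) ∈ F_11², evaluate f(x, y) mod 11. Record the zeros.
  x = 0: [0↦8, 1↦9, 2↦3, 3↦1, 4↦3, 5↦9, 6↦8, 7↦0, 8↦7, 9↦7, 10↦0]  zeros at y ∈ {7, 10}
  x = 1: [0↦9, 1↦8, 2↦9, 3↦1, 4↦6, 5↦2, 6↦0, 7↦0, 8↦2, 9↦6, 10↦1]  zeros at y ∈ {6, 7}
  x = 2: [0↦1, 1↦5, 2↦9, 3↦2, 4↦6, 5↦10, 6↦3, 7↦7, 8↦0, 9↦4, 10↦8]  zeros at y ∈ {8}
  x = 3: [0↦1, 1↦6, 2↦9, 3↦10, 4↦9, 5↦6, 6↦1, 7↦5, 8↦7, 9↦7, 10↦5]  zeros at y ∈ ∅
  x = 4: [0↦4, 1↦6, 2↦4, 3↦9, 4↦10, 5↦7, 6↦0, 7↦0, 8↦7, 9↦10, 10↦9]  zeros at y ∈ {6, 7}
  x = 5: [0↦5, 1↦0, 2↦0, 3↦5, 4↦4, 5↦8, 6↦6, 7↦9, 8↦6, 9↦8, 10↦4]  zeros at y ∈ {1, 2}
  x = 6: [0↦10, 1↦5, 2↦3, 3↦4, 4↦8, 5↦4, 6↦3, 7↦5, 8↦10, 9↦7, 10↦7]  zeros at y ∈ ∅
  x = 7: [0↦3, 1↦5, 2↦8, 3↦1, 4↦6, 5↦1, 6↦8, 7↦5, 8↦3, 9↦2, 10↦2]  zeros at y ∈ ∅
  x = 8: [0↦1, 1↦6, 2↦10, 3↦2, 4↦4, 5↦5, 6↦5, 7↦4, 8↦2, 9↦10, 10↦6]  zeros at y ∈ ∅
  x = 9: [0↦10, 1↦3, 2↦4, 3↦2, 4↦8, 5↦0, 6↦0, 7↦8, 8↦2, 9↦4, 10↦3]  zeros at y ∈ {5, 6}
  x = 10: [0↦3, 1↦2, 2↦7, 3↦7, 4↦2, 5↦3, 6↦10, 7↦1, 8↦9, 9↦1, 10↦10]  zeros at y ∈ ∅
Collecting zeros: affine points = {(0, 7), (0, 10), (1, 6), (1, 7), (2, 8), (4, 6), (4, 7), (5, 1), (5, 2), (9, 5), (9, 6)}.
Total count |C(F_11)_aff| = 11.


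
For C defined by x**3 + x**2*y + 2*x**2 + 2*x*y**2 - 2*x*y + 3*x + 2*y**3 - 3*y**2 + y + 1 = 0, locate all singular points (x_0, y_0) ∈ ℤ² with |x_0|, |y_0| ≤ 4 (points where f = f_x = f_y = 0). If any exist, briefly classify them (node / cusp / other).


Singular points: {(-1, 1)}; classification: cusp.

Compute partial derivatives:
  f_x = 3*x**2 + 2*x*y + 4*x + 2*y**2 - 2*y + 3.
  f_y = x**2 + 4*x*y - 2*x + 6*y**2 - 6*y + 1.
Scan x_0 ∈ {−4, ..., 4}. For each x_0, f_y(x_0, y) is a polynomial in y; find its integer roots y ∈ {−4, ..., 4}, then test f_x and f at those candidates.
  x = -4: f_y(-4, y) = 6*y**2 - 22*y + 25; no integer root y with |y| ≤ 4.
  x = -3: f_y(-3, y) = 6*y**2 - 18*y + 16; no integer root y with |y| ≤ 4.
  x = -2: f_y(-2, y) = 6*y**2 - 14*y + 9; no integer root y with |y| ≤ 4.
  x = -1: f_y(-1, y) = 6*y**2 - 10*y + 4; vanishes at y ∈ {1}. (-1, 1): f_x = 0, f = 0 — SINGULAR.
  x = 0: f_y(0, y) = 6*y**2 - 6*y + 1; no integer root y with |y| ≤ 4.
  x = 1: f_y(1, y) = 6*y**2 - 2*y; vanishes at y ∈ {0}. (1, 0): f_x = 10 ≠ 0.
  x = 2: f_y(2, y) = 6*y**2 + 2*y + 1; no integer root y with |y| ≤ 4.
  x = 3: f_y(3, y) = 6*y**2 + 6*y + 4; no integer root y with |y| ≤ 4.
  x = 4: f_y(4, y) = 6*y**2 + 10*y + 9; no integer root y with |y| ≤ 4.
Only singular point on the grid: (-1, 1).
Classify: substitute x = -1 + u, y = 1 + v and expand: f = u**3 + u**2*v + 2*u*v**2 + 2*v**3 + v**2.
No constant or linear terms (consistent with a singular point). Quadratic part: v**2. Cubic part: u**3 + u**2*v + 2*u*v**2 + 2*v**3.
The quadratic part v**2 is a perfect square, so there is a single (double) tangent line v = 0, i.e. y = 1. Restricting the cubic part to that line (v = 0) leaves u**3 ≠ 0, so f is not divisible by v and the branch is v² ≈ -u**3 to lowest order — this is a cusp.
Classification: cusp.


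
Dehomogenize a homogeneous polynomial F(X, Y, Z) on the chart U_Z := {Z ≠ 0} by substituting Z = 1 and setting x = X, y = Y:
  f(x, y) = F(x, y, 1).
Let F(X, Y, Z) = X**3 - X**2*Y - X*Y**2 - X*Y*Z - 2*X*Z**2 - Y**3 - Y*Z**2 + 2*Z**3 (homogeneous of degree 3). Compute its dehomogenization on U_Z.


f(x, y) = x**3 - x**2*y - x*y**2 - x*y - 2*x - y**3 - y + 2

On U_Z we set Z = 1. Each monomial c·X^i·Y^j·Z^k in F becomes c·x^i·y^j·1^k = c·x^i·y^j.
Substituting Z = 1: F(X, Y, 1) = x**3 - x**2*y - x*y**2 - x*y - 2*x - y**3 - y + 2.
Note: deg(f) ≤ deg(F) = 3; strict inequality happens when F is divisible by Z (lost terms).
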